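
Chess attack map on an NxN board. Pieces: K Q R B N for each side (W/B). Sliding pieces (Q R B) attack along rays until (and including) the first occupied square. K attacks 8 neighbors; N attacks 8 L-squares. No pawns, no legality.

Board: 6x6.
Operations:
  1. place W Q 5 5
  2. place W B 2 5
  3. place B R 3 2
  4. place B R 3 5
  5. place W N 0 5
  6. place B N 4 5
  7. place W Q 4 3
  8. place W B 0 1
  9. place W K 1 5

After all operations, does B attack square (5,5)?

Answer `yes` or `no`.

Op 1: place WQ@(5,5)
Op 2: place WB@(2,5)
Op 3: place BR@(3,2)
Op 4: place BR@(3,5)
Op 5: place WN@(0,5)
Op 6: place BN@(4,5)
Op 7: place WQ@(4,3)
Op 8: place WB@(0,1)
Op 9: place WK@(1,5)
Per-piece attacks for B:
  BR@(3,2): attacks (3,3) (3,4) (3,5) (3,1) (3,0) (4,2) (5,2) (2,2) (1,2) (0,2) [ray(0,1) blocked at (3,5)]
  BR@(3,5): attacks (3,4) (3,3) (3,2) (4,5) (2,5) [ray(0,-1) blocked at (3,2); ray(1,0) blocked at (4,5); ray(-1,0) blocked at (2,5)]
  BN@(4,5): attacks (5,3) (3,3) (2,4)
B attacks (5,5): no

Answer: no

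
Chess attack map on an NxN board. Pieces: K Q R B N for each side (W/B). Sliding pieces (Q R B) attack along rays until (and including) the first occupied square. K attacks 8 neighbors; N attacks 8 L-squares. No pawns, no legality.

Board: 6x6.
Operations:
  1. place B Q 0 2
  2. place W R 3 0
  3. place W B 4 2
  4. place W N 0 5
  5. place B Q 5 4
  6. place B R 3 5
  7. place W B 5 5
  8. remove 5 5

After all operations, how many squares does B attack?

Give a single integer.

Answer: 31

Derivation:
Op 1: place BQ@(0,2)
Op 2: place WR@(3,0)
Op 3: place WB@(4,2)
Op 4: place WN@(0,5)
Op 5: place BQ@(5,4)
Op 6: place BR@(3,5)
Op 7: place WB@(5,5)
Op 8: remove (5,5)
Per-piece attacks for B:
  BQ@(0,2): attacks (0,3) (0,4) (0,5) (0,1) (0,0) (1,2) (2,2) (3,2) (4,2) (1,3) (2,4) (3,5) (1,1) (2,0) [ray(0,1) blocked at (0,5); ray(1,0) blocked at (4,2); ray(1,1) blocked at (3,5)]
  BR@(3,5): attacks (3,4) (3,3) (3,2) (3,1) (3,0) (4,5) (5,5) (2,5) (1,5) (0,5) [ray(0,-1) blocked at (3,0); ray(-1,0) blocked at (0,5)]
  BQ@(5,4): attacks (5,5) (5,3) (5,2) (5,1) (5,0) (4,4) (3,4) (2,4) (1,4) (0,4) (4,5) (4,3) (3,2) (2,1) (1,0)
Union (31 distinct): (0,0) (0,1) (0,3) (0,4) (0,5) (1,0) (1,1) (1,2) (1,3) (1,4) (1,5) (2,0) (2,1) (2,2) (2,4) (2,5) (3,0) (3,1) (3,2) (3,3) (3,4) (3,5) (4,2) (4,3) (4,4) (4,5) (5,0) (5,1) (5,2) (5,3) (5,5)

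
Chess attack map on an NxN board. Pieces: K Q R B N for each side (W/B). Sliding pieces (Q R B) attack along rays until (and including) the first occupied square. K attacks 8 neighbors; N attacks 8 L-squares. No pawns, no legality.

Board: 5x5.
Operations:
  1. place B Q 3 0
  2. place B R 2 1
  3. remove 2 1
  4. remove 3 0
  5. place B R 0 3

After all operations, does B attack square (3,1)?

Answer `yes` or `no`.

Op 1: place BQ@(3,0)
Op 2: place BR@(2,1)
Op 3: remove (2,1)
Op 4: remove (3,0)
Op 5: place BR@(0,3)
Per-piece attacks for B:
  BR@(0,3): attacks (0,4) (0,2) (0,1) (0,0) (1,3) (2,3) (3,3) (4,3)
B attacks (3,1): no

Answer: no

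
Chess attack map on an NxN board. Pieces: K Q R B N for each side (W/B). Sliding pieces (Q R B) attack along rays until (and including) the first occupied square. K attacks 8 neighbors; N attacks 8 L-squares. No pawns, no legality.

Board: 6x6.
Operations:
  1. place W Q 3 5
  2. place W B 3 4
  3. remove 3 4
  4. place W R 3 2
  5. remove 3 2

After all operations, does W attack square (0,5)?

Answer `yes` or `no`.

Answer: yes

Derivation:
Op 1: place WQ@(3,5)
Op 2: place WB@(3,4)
Op 3: remove (3,4)
Op 4: place WR@(3,2)
Op 5: remove (3,2)
Per-piece attacks for W:
  WQ@(3,5): attacks (3,4) (3,3) (3,2) (3,1) (3,0) (4,5) (5,5) (2,5) (1,5) (0,5) (4,4) (5,3) (2,4) (1,3) (0,2)
W attacks (0,5): yes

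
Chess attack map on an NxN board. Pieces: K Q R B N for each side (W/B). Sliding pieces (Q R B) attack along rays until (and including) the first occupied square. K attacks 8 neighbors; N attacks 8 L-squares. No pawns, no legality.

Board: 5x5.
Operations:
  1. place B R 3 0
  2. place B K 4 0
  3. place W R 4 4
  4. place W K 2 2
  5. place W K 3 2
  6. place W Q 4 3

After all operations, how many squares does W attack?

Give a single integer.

Op 1: place BR@(3,0)
Op 2: place BK@(4,0)
Op 3: place WR@(4,4)
Op 4: place WK@(2,2)
Op 5: place WK@(3,2)
Op 6: place WQ@(4,3)
Per-piece attacks for W:
  WK@(2,2): attacks (2,3) (2,1) (3,2) (1,2) (3,3) (3,1) (1,3) (1,1)
  WK@(3,2): attacks (3,3) (3,1) (4,2) (2,2) (4,3) (4,1) (2,3) (2,1)
  WQ@(4,3): attacks (4,4) (4,2) (4,1) (4,0) (3,3) (2,3) (1,3) (0,3) (3,4) (3,2) [ray(0,1) blocked at (4,4); ray(0,-1) blocked at (4,0); ray(-1,-1) blocked at (3,2)]
  WR@(4,4): attacks (4,3) (3,4) (2,4) (1,4) (0,4) [ray(0,-1) blocked at (4,3)]
Union (19 distinct): (0,3) (0,4) (1,1) (1,2) (1,3) (1,4) (2,1) (2,2) (2,3) (2,4) (3,1) (3,2) (3,3) (3,4) (4,0) (4,1) (4,2) (4,3) (4,4)

Answer: 19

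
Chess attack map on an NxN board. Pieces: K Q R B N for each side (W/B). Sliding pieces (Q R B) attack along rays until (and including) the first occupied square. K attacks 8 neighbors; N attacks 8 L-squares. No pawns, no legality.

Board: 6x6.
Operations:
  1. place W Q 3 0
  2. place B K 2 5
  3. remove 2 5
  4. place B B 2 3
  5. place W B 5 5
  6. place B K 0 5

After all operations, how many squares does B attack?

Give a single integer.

Op 1: place WQ@(3,0)
Op 2: place BK@(2,5)
Op 3: remove (2,5)
Op 4: place BB@(2,3)
Op 5: place WB@(5,5)
Op 6: place BK@(0,5)
Per-piece attacks for B:
  BK@(0,5): attacks (0,4) (1,5) (1,4)
  BB@(2,3): attacks (3,4) (4,5) (3,2) (4,1) (5,0) (1,4) (0,5) (1,2) (0,1) [ray(-1,1) blocked at (0,5)]
Union (11 distinct): (0,1) (0,4) (0,5) (1,2) (1,4) (1,5) (3,2) (3,4) (4,1) (4,5) (5,0)

Answer: 11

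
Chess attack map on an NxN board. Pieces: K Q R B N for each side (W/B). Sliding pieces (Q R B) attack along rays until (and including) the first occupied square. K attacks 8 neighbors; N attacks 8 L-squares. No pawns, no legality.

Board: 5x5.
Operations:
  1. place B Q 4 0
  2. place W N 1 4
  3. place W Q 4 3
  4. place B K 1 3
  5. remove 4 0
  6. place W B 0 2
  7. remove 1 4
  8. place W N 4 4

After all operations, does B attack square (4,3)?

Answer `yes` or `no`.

Answer: no

Derivation:
Op 1: place BQ@(4,0)
Op 2: place WN@(1,4)
Op 3: place WQ@(4,3)
Op 4: place BK@(1,3)
Op 5: remove (4,0)
Op 6: place WB@(0,2)
Op 7: remove (1,4)
Op 8: place WN@(4,4)
Per-piece attacks for B:
  BK@(1,3): attacks (1,4) (1,2) (2,3) (0,3) (2,4) (2,2) (0,4) (0,2)
B attacks (4,3): no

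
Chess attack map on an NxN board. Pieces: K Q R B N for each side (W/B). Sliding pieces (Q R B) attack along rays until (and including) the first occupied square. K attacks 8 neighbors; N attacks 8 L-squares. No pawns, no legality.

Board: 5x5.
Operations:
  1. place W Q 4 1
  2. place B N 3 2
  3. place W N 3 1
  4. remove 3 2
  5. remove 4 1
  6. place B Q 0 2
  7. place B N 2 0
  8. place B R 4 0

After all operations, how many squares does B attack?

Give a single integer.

Op 1: place WQ@(4,1)
Op 2: place BN@(3,2)
Op 3: place WN@(3,1)
Op 4: remove (3,2)
Op 5: remove (4,1)
Op 6: place BQ@(0,2)
Op 7: place BN@(2,0)
Op 8: place BR@(4,0)
Per-piece attacks for B:
  BQ@(0,2): attacks (0,3) (0,4) (0,1) (0,0) (1,2) (2,2) (3,2) (4,2) (1,3) (2,4) (1,1) (2,0) [ray(1,-1) blocked at (2,0)]
  BN@(2,0): attacks (3,2) (4,1) (1,2) (0,1)
  BR@(4,0): attacks (4,1) (4,2) (4,3) (4,4) (3,0) (2,0) [ray(-1,0) blocked at (2,0)]
Union (16 distinct): (0,0) (0,1) (0,3) (0,4) (1,1) (1,2) (1,3) (2,0) (2,2) (2,4) (3,0) (3,2) (4,1) (4,2) (4,3) (4,4)

Answer: 16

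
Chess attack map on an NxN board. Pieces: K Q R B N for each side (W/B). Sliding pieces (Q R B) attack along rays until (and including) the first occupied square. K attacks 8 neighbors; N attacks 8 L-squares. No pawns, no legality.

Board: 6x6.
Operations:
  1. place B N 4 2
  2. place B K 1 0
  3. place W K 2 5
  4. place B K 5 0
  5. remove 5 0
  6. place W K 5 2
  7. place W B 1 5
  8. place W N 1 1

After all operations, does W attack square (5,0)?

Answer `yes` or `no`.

Answer: no

Derivation:
Op 1: place BN@(4,2)
Op 2: place BK@(1,0)
Op 3: place WK@(2,5)
Op 4: place BK@(5,0)
Op 5: remove (5,0)
Op 6: place WK@(5,2)
Op 7: place WB@(1,5)
Op 8: place WN@(1,1)
Per-piece attacks for W:
  WN@(1,1): attacks (2,3) (3,2) (0,3) (3,0)
  WB@(1,5): attacks (2,4) (3,3) (4,2) (0,4) [ray(1,-1) blocked at (4,2)]
  WK@(2,5): attacks (2,4) (3,5) (1,5) (3,4) (1,4)
  WK@(5,2): attacks (5,3) (5,1) (4,2) (4,3) (4,1)
W attacks (5,0): no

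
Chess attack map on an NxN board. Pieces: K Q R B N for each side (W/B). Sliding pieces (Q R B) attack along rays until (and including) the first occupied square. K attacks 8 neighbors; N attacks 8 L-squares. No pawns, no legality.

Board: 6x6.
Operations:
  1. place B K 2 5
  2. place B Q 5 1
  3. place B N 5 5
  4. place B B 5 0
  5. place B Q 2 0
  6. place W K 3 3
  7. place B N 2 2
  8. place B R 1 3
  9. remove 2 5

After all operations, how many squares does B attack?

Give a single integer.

Answer: 27

Derivation:
Op 1: place BK@(2,5)
Op 2: place BQ@(5,1)
Op 3: place BN@(5,5)
Op 4: place BB@(5,0)
Op 5: place BQ@(2,0)
Op 6: place WK@(3,3)
Op 7: place BN@(2,2)
Op 8: place BR@(1,3)
Op 9: remove (2,5)
Per-piece attacks for B:
  BR@(1,3): attacks (1,4) (1,5) (1,2) (1,1) (1,0) (2,3) (3,3) (0,3) [ray(1,0) blocked at (3,3)]
  BQ@(2,0): attacks (2,1) (2,2) (3,0) (4,0) (5,0) (1,0) (0,0) (3,1) (4,2) (5,3) (1,1) (0,2) [ray(0,1) blocked at (2,2); ray(1,0) blocked at (5,0)]
  BN@(2,2): attacks (3,4) (4,3) (1,4) (0,3) (3,0) (4,1) (1,0) (0,1)
  BB@(5,0): attacks (4,1) (3,2) (2,3) (1,4) (0,5)
  BQ@(5,1): attacks (5,2) (5,3) (5,4) (5,5) (5,0) (4,1) (3,1) (2,1) (1,1) (0,1) (4,2) (3,3) (4,0) [ray(0,1) blocked at (5,5); ray(0,-1) blocked at (5,0); ray(-1,1) blocked at (3,3)]
  BN@(5,5): attacks (4,3) (3,4)
Union (27 distinct): (0,0) (0,1) (0,2) (0,3) (0,5) (1,0) (1,1) (1,2) (1,4) (1,5) (2,1) (2,2) (2,3) (3,0) (3,1) (3,2) (3,3) (3,4) (4,0) (4,1) (4,2) (4,3) (5,0) (5,2) (5,3) (5,4) (5,5)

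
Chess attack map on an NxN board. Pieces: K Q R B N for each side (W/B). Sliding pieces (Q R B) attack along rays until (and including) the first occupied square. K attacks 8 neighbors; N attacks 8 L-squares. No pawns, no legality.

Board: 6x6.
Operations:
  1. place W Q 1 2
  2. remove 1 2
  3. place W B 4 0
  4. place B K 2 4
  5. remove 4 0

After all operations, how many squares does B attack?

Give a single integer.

Op 1: place WQ@(1,2)
Op 2: remove (1,2)
Op 3: place WB@(4,0)
Op 4: place BK@(2,4)
Op 5: remove (4,0)
Per-piece attacks for B:
  BK@(2,4): attacks (2,5) (2,3) (3,4) (1,4) (3,5) (3,3) (1,5) (1,3)
Union (8 distinct): (1,3) (1,4) (1,5) (2,3) (2,5) (3,3) (3,4) (3,5)

Answer: 8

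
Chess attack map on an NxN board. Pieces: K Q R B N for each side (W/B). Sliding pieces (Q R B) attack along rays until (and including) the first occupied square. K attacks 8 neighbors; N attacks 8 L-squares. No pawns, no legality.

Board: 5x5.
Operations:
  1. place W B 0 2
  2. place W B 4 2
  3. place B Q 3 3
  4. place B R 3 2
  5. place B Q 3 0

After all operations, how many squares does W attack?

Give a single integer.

Answer: 6

Derivation:
Op 1: place WB@(0,2)
Op 2: place WB@(4,2)
Op 3: place BQ@(3,3)
Op 4: place BR@(3,2)
Op 5: place BQ@(3,0)
Per-piece attacks for W:
  WB@(0,2): attacks (1,3) (2,4) (1,1) (2,0)
  WB@(4,2): attacks (3,3) (3,1) (2,0) [ray(-1,1) blocked at (3,3)]
Union (6 distinct): (1,1) (1,3) (2,0) (2,4) (3,1) (3,3)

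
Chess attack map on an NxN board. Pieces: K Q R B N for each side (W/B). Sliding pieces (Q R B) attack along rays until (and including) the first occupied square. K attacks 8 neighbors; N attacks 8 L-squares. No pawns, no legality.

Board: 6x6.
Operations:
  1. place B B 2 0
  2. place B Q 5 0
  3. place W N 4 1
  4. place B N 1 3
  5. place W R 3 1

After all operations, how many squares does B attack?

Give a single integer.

Answer: 18

Derivation:
Op 1: place BB@(2,0)
Op 2: place BQ@(5,0)
Op 3: place WN@(4,1)
Op 4: place BN@(1,3)
Op 5: place WR@(3,1)
Per-piece attacks for B:
  BN@(1,3): attacks (2,5) (3,4) (0,5) (2,1) (3,2) (0,1)
  BB@(2,0): attacks (3,1) (1,1) (0,2) [ray(1,1) blocked at (3,1)]
  BQ@(5,0): attacks (5,1) (5,2) (5,3) (5,4) (5,5) (4,0) (3,0) (2,0) (4,1) [ray(-1,0) blocked at (2,0); ray(-1,1) blocked at (4,1)]
Union (18 distinct): (0,1) (0,2) (0,5) (1,1) (2,0) (2,1) (2,5) (3,0) (3,1) (3,2) (3,4) (4,0) (4,1) (5,1) (5,2) (5,3) (5,4) (5,5)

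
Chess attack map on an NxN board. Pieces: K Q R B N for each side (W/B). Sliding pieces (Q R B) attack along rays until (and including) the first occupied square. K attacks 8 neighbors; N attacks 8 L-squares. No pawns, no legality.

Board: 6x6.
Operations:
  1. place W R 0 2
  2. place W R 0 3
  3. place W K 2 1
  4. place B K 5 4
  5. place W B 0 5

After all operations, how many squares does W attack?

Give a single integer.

Answer: 24

Derivation:
Op 1: place WR@(0,2)
Op 2: place WR@(0,3)
Op 3: place WK@(2,1)
Op 4: place BK@(5,4)
Op 5: place WB@(0,5)
Per-piece attacks for W:
  WR@(0,2): attacks (0,3) (0,1) (0,0) (1,2) (2,2) (3,2) (4,2) (5,2) [ray(0,1) blocked at (0,3)]
  WR@(0,3): attacks (0,4) (0,5) (0,2) (1,3) (2,3) (3,3) (4,3) (5,3) [ray(0,1) blocked at (0,5); ray(0,-1) blocked at (0,2)]
  WB@(0,5): attacks (1,4) (2,3) (3,2) (4,1) (5,0)
  WK@(2,1): attacks (2,2) (2,0) (3,1) (1,1) (3,2) (3,0) (1,2) (1,0)
Union (24 distinct): (0,0) (0,1) (0,2) (0,3) (0,4) (0,5) (1,0) (1,1) (1,2) (1,3) (1,4) (2,0) (2,2) (2,3) (3,0) (3,1) (3,2) (3,3) (4,1) (4,2) (4,3) (5,0) (5,2) (5,3)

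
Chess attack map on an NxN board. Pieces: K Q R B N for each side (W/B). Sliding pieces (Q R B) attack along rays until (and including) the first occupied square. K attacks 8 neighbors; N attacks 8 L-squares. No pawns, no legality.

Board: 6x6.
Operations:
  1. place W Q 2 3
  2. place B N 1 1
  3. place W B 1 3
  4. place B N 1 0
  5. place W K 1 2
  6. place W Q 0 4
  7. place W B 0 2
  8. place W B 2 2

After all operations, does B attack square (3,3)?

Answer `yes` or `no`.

Op 1: place WQ@(2,3)
Op 2: place BN@(1,1)
Op 3: place WB@(1,3)
Op 4: place BN@(1,0)
Op 5: place WK@(1,2)
Op 6: place WQ@(0,4)
Op 7: place WB@(0,2)
Op 8: place WB@(2,2)
Per-piece attacks for B:
  BN@(1,0): attacks (2,2) (3,1) (0,2)
  BN@(1,1): attacks (2,3) (3,2) (0,3) (3,0)
B attacks (3,3): no

Answer: no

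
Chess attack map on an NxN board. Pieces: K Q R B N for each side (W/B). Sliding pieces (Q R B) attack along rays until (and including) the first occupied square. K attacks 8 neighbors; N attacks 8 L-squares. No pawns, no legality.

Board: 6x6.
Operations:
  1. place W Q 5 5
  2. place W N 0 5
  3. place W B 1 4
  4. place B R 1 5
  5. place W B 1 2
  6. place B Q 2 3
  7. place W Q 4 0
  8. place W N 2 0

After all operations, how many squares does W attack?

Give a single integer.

Answer: 30

Derivation:
Op 1: place WQ@(5,5)
Op 2: place WN@(0,5)
Op 3: place WB@(1,4)
Op 4: place BR@(1,5)
Op 5: place WB@(1,2)
Op 6: place BQ@(2,3)
Op 7: place WQ@(4,0)
Op 8: place WN@(2,0)
Per-piece attacks for W:
  WN@(0,5): attacks (1,3) (2,4)
  WB@(1,2): attacks (2,3) (2,1) (3,0) (0,3) (0,1) [ray(1,1) blocked at (2,3)]
  WB@(1,4): attacks (2,5) (2,3) (0,5) (0,3) [ray(1,-1) blocked at (2,3); ray(-1,1) blocked at (0,5)]
  WN@(2,0): attacks (3,2) (4,1) (1,2) (0,1)
  WQ@(4,0): attacks (4,1) (4,2) (4,3) (4,4) (4,5) (5,0) (3,0) (2,0) (5,1) (3,1) (2,2) (1,3) (0,4) [ray(-1,0) blocked at (2,0)]
  WQ@(5,5): attacks (5,4) (5,3) (5,2) (5,1) (5,0) (4,5) (3,5) (2,5) (1,5) (4,4) (3,3) (2,2) (1,1) (0,0) [ray(-1,0) blocked at (1,5)]
Union (30 distinct): (0,0) (0,1) (0,3) (0,4) (0,5) (1,1) (1,2) (1,3) (1,5) (2,0) (2,1) (2,2) (2,3) (2,4) (2,5) (3,0) (3,1) (3,2) (3,3) (3,5) (4,1) (4,2) (4,3) (4,4) (4,5) (5,0) (5,1) (5,2) (5,3) (5,4)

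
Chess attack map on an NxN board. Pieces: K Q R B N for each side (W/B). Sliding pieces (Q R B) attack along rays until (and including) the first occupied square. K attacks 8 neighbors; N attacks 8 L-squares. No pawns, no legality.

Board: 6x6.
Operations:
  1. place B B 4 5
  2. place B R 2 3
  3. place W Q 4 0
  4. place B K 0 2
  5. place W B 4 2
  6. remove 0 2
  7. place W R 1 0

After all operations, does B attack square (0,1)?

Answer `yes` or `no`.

Answer: no

Derivation:
Op 1: place BB@(4,5)
Op 2: place BR@(2,3)
Op 3: place WQ@(4,0)
Op 4: place BK@(0,2)
Op 5: place WB@(4,2)
Op 6: remove (0,2)
Op 7: place WR@(1,0)
Per-piece attacks for B:
  BR@(2,3): attacks (2,4) (2,5) (2,2) (2,1) (2,0) (3,3) (4,3) (5,3) (1,3) (0,3)
  BB@(4,5): attacks (5,4) (3,4) (2,3) [ray(-1,-1) blocked at (2,3)]
B attacks (0,1): no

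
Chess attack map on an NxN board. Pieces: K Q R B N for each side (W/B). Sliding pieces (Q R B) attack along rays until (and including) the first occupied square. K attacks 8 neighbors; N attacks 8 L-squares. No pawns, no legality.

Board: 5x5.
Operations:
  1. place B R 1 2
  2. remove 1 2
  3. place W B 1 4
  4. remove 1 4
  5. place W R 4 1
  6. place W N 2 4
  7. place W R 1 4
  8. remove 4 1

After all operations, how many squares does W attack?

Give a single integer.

Answer: 9

Derivation:
Op 1: place BR@(1,2)
Op 2: remove (1,2)
Op 3: place WB@(1,4)
Op 4: remove (1,4)
Op 5: place WR@(4,1)
Op 6: place WN@(2,4)
Op 7: place WR@(1,4)
Op 8: remove (4,1)
Per-piece attacks for W:
  WR@(1,4): attacks (1,3) (1,2) (1,1) (1,0) (2,4) (0,4) [ray(1,0) blocked at (2,4)]
  WN@(2,4): attacks (3,2) (4,3) (1,2) (0,3)
Union (9 distinct): (0,3) (0,4) (1,0) (1,1) (1,2) (1,3) (2,4) (3,2) (4,3)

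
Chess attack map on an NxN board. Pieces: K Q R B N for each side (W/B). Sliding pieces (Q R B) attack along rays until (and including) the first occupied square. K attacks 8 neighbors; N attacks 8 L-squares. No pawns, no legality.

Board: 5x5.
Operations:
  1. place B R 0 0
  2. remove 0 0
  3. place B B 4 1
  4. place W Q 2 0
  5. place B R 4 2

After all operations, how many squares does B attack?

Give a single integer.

Op 1: place BR@(0,0)
Op 2: remove (0,0)
Op 3: place BB@(4,1)
Op 4: place WQ@(2,0)
Op 5: place BR@(4,2)
Per-piece attacks for B:
  BB@(4,1): attacks (3,2) (2,3) (1,4) (3,0)
  BR@(4,2): attacks (4,3) (4,4) (4,1) (3,2) (2,2) (1,2) (0,2) [ray(0,-1) blocked at (4,1)]
Union (10 distinct): (0,2) (1,2) (1,4) (2,2) (2,3) (3,0) (3,2) (4,1) (4,3) (4,4)

Answer: 10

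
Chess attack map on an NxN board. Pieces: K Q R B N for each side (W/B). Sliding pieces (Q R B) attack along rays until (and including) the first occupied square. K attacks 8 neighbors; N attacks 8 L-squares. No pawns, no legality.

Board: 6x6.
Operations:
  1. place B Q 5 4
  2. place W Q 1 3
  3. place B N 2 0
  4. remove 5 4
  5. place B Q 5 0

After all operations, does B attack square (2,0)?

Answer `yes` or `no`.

Answer: yes

Derivation:
Op 1: place BQ@(5,4)
Op 2: place WQ@(1,3)
Op 3: place BN@(2,0)
Op 4: remove (5,4)
Op 5: place BQ@(5,0)
Per-piece attacks for B:
  BN@(2,0): attacks (3,2) (4,1) (1,2) (0,1)
  BQ@(5,0): attacks (5,1) (5,2) (5,3) (5,4) (5,5) (4,0) (3,0) (2,0) (4,1) (3,2) (2,3) (1,4) (0,5) [ray(-1,0) blocked at (2,0)]
B attacks (2,0): yes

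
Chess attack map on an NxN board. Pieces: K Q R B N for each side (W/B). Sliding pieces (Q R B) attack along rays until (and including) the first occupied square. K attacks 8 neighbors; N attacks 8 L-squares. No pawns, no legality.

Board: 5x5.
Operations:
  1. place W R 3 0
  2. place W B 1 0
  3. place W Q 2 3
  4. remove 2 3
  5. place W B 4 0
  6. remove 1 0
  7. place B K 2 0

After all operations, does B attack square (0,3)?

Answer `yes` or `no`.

Op 1: place WR@(3,0)
Op 2: place WB@(1,0)
Op 3: place WQ@(2,3)
Op 4: remove (2,3)
Op 5: place WB@(4,0)
Op 6: remove (1,0)
Op 7: place BK@(2,0)
Per-piece attacks for B:
  BK@(2,0): attacks (2,1) (3,0) (1,0) (3,1) (1,1)
B attacks (0,3): no

Answer: no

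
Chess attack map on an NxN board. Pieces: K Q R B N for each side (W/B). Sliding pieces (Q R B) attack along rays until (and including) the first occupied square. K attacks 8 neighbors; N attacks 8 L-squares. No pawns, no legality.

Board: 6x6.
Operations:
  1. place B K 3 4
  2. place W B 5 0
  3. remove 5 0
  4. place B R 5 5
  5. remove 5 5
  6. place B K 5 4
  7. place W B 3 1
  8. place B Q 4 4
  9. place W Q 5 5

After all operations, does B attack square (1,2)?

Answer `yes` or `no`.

Answer: no

Derivation:
Op 1: place BK@(3,4)
Op 2: place WB@(5,0)
Op 3: remove (5,0)
Op 4: place BR@(5,5)
Op 5: remove (5,5)
Op 6: place BK@(5,4)
Op 7: place WB@(3,1)
Op 8: place BQ@(4,4)
Op 9: place WQ@(5,5)
Per-piece attacks for B:
  BK@(3,4): attacks (3,5) (3,3) (4,4) (2,4) (4,5) (4,3) (2,5) (2,3)
  BQ@(4,4): attacks (4,5) (4,3) (4,2) (4,1) (4,0) (5,4) (3,4) (5,5) (5,3) (3,5) (3,3) (2,2) (1,1) (0,0) [ray(1,0) blocked at (5,4); ray(-1,0) blocked at (3,4); ray(1,1) blocked at (5,5)]
  BK@(5,4): attacks (5,5) (5,3) (4,4) (4,5) (4,3)
B attacks (1,2): no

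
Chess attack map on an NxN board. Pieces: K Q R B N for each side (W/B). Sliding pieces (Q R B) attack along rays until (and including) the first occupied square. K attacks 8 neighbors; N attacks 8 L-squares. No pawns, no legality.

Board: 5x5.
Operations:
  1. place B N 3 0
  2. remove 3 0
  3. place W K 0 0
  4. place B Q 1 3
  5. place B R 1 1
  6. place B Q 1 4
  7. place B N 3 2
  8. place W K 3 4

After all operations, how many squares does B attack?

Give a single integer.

Answer: 22

Derivation:
Op 1: place BN@(3,0)
Op 2: remove (3,0)
Op 3: place WK@(0,0)
Op 4: place BQ@(1,3)
Op 5: place BR@(1,1)
Op 6: place BQ@(1,4)
Op 7: place BN@(3,2)
Op 8: place WK@(3,4)
Per-piece attacks for B:
  BR@(1,1): attacks (1,2) (1,3) (1,0) (2,1) (3,1) (4,1) (0,1) [ray(0,1) blocked at (1,3)]
  BQ@(1,3): attacks (1,4) (1,2) (1,1) (2,3) (3,3) (4,3) (0,3) (2,4) (2,2) (3,1) (4,0) (0,4) (0,2) [ray(0,1) blocked at (1,4); ray(0,-1) blocked at (1,1)]
  BQ@(1,4): attacks (1,3) (2,4) (3,4) (0,4) (2,3) (3,2) (0,3) [ray(0,-1) blocked at (1,3); ray(1,0) blocked at (3,4); ray(1,-1) blocked at (3,2)]
  BN@(3,2): attacks (4,4) (2,4) (1,3) (4,0) (2,0) (1,1)
Union (22 distinct): (0,1) (0,2) (0,3) (0,4) (1,0) (1,1) (1,2) (1,3) (1,4) (2,0) (2,1) (2,2) (2,3) (2,4) (3,1) (3,2) (3,3) (3,4) (4,0) (4,1) (4,3) (4,4)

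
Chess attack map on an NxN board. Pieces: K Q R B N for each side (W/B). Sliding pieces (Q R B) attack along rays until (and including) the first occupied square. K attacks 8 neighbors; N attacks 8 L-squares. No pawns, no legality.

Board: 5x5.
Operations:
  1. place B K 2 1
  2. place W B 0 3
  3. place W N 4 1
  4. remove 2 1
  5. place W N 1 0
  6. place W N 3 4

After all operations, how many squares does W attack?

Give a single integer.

Answer: 11

Derivation:
Op 1: place BK@(2,1)
Op 2: place WB@(0,3)
Op 3: place WN@(4,1)
Op 4: remove (2,1)
Op 5: place WN@(1,0)
Op 6: place WN@(3,4)
Per-piece attacks for W:
  WB@(0,3): attacks (1,4) (1,2) (2,1) (3,0)
  WN@(1,0): attacks (2,2) (3,1) (0,2)
  WN@(3,4): attacks (4,2) (2,2) (1,3)
  WN@(4,1): attacks (3,3) (2,2) (2,0)
Union (11 distinct): (0,2) (1,2) (1,3) (1,4) (2,0) (2,1) (2,2) (3,0) (3,1) (3,3) (4,2)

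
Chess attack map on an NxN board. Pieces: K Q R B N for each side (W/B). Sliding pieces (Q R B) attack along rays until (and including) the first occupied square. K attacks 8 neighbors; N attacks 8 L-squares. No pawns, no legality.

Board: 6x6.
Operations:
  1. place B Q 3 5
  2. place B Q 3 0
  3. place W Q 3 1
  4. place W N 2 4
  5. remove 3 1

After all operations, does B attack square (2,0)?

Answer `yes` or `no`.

Op 1: place BQ@(3,5)
Op 2: place BQ@(3,0)
Op 3: place WQ@(3,1)
Op 4: place WN@(2,4)
Op 5: remove (3,1)
Per-piece attacks for B:
  BQ@(3,0): attacks (3,1) (3,2) (3,3) (3,4) (3,5) (4,0) (5,0) (2,0) (1,0) (0,0) (4,1) (5,2) (2,1) (1,2) (0,3) [ray(0,1) blocked at (3,5)]
  BQ@(3,5): attacks (3,4) (3,3) (3,2) (3,1) (3,0) (4,5) (5,5) (2,5) (1,5) (0,5) (4,4) (5,3) (2,4) [ray(0,-1) blocked at (3,0); ray(-1,-1) blocked at (2,4)]
B attacks (2,0): yes

Answer: yes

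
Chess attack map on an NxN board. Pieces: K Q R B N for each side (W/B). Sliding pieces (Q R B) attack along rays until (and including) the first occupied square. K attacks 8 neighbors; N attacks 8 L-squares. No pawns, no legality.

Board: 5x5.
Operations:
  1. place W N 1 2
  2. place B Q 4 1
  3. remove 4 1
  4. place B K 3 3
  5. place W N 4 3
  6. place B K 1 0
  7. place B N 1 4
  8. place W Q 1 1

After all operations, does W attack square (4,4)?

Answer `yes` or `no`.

Answer: no

Derivation:
Op 1: place WN@(1,2)
Op 2: place BQ@(4,1)
Op 3: remove (4,1)
Op 4: place BK@(3,3)
Op 5: place WN@(4,3)
Op 6: place BK@(1,0)
Op 7: place BN@(1,4)
Op 8: place WQ@(1,1)
Per-piece attacks for W:
  WQ@(1,1): attacks (1,2) (1,0) (2,1) (3,1) (4,1) (0,1) (2,2) (3,3) (2,0) (0,2) (0,0) [ray(0,1) blocked at (1,2); ray(0,-1) blocked at (1,0); ray(1,1) blocked at (3,3)]
  WN@(1,2): attacks (2,4) (3,3) (0,4) (2,0) (3,1) (0,0)
  WN@(4,3): attacks (2,4) (3,1) (2,2)
W attacks (4,4): no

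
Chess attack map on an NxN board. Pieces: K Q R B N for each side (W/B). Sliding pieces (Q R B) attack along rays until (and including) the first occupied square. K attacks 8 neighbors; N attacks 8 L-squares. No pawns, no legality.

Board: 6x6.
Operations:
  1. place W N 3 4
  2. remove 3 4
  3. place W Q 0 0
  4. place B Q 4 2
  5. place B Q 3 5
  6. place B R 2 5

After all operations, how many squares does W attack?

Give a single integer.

Answer: 15

Derivation:
Op 1: place WN@(3,4)
Op 2: remove (3,4)
Op 3: place WQ@(0,0)
Op 4: place BQ@(4,2)
Op 5: place BQ@(3,5)
Op 6: place BR@(2,5)
Per-piece attacks for W:
  WQ@(0,0): attacks (0,1) (0,2) (0,3) (0,4) (0,5) (1,0) (2,0) (3,0) (4,0) (5,0) (1,1) (2,2) (3,3) (4,4) (5,5)
Union (15 distinct): (0,1) (0,2) (0,3) (0,4) (0,5) (1,0) (1,1) (2,0) (2,2) (3,0) (3,3) (4,0) (4,4) (5,0) (5,5)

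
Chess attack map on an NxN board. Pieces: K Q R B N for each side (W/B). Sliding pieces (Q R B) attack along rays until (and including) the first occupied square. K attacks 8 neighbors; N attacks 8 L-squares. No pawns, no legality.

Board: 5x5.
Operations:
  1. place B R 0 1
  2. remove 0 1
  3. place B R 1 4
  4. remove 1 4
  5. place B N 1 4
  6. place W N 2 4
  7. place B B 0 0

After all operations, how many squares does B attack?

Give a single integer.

Op 1: place BR@(0,1)
Op 2: remove (0,1)
Op 3: place BR@(1,4)
Op 4: remove (1,4)
Op 5: place BN@(1,4)
Op 6: place WN@(2,4)
Op 7: place BB@(0,0)
Per-piece attacks for B:
  BB@(0,0): attacks (1,1) (2,2) (3,3) (4,4)
  BN@(1,4): attacks (2,2) (3,3) (0,2)
Union (5 distinct): (0,2) (1,1) (2,2) (3,3) (4,4)

Answer: 5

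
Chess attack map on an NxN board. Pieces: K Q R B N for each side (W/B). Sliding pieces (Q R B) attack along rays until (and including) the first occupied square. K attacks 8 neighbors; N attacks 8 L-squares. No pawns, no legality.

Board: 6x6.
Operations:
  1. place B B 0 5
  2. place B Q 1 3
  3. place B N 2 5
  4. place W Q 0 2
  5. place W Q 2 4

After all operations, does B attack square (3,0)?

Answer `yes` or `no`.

Answer: no

Derivation:
Op 1: place BB@(0,5)
Op 2: place BQ@(1,3)
Op 3: place BN@(2,5)
Op 4: place WQ@(0,2)
Op 5: place WQ@(2,4)
Per-piece attacks for B:
  BB@(0,5): attacks (1,4) (2,3) (3,2) (4,1) (5,0)
  BQ@(1,3): attacks (1,4) (1,5) (1,2) (1,1) (1,0) (2,3) (3,3) (4,3) (5,3) (0,3) (2,4) (2,2) (3,1) (4,0) (0,4) (0,2) [ray(1,1) blocked at (2,4); ray(-1,-1) blocked at (0,2)]
  BN@(2,5): attacks (3,3) (4,4) (1,3) (0,4)
B attacks (3,0): no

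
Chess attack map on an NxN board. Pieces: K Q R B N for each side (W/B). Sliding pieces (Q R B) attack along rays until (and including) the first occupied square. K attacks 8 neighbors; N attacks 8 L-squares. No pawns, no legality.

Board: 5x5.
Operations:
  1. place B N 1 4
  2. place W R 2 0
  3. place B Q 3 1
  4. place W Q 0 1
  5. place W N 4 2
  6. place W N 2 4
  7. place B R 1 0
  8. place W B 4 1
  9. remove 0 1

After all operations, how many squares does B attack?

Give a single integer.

Answer: 18

Derivation:
Op 1: place BN@(1,4)
Op 2: place WR@(2,0)
Op 3: place BQ@(3,1)
Op 4: place WQ@(0,1)
Op 5: place WN@(4,2)
Op 6: place WN@(2,4)
Op 7: place BR@(1,0)
Op 8: place WB@(4,1)
Op 9: remove (0,1)
Per-piece attacks for B:
  BR@(1,0): attacks (1,1) (1,2) (1,3) (1,4) (2,0) (0,0) [ray(0,1) blocked at (1,4); ray(1,0) blocked at (2,0)]
  BN@(1,4): attacks (2,2) (3,3) (0,2)
  BQ@(3,1): attacks (3,2) (3,3) (3,4) (3,0) (4,1) (2,1) (1,1) (0,1) (4,2) (4,0) (2,2) (1,3) (0,4) (2,0) [ray(1,0) blocked at (4,1); ray(1,1) blocked at (4,2); ray(-1,-1) blocked at (2,0)]
Union (18 distinct): (0,0) (0,1) (0,2) (0,4) (1,1) (1,2) (1,3) (1,4) (2,0) (2,1) (2,2) (3,0) (3,2) (3,3) (3,4) (4,0) (4,1) (4,2)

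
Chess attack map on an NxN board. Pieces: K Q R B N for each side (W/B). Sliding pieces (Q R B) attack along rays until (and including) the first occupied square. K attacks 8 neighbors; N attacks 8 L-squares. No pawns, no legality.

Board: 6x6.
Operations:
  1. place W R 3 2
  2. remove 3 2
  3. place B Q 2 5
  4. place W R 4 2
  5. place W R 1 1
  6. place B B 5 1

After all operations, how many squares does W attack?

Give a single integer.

Op 1: place WR@(3,2)
Op 2: remove (3,2)
Op 3: place BQ@(2,5)
Op 4: place WR@(4,2)
Op 5: place WR@(1,1)
Op 6: place BB@(5,1)
Per-piece attacks for W:
  WR@(1,1): attacks (1,2) (1,3) (1,4) (1,5) (1,0) (2,1) (3,1) (4,1) (5,1) (0,1) [ray(1,0) blocked at (5,1)]
  WR@(4,2): attacks (4,3) (4,4) (4,5) (4,1) (4,0) (5,2) (3,2) (2,2) (1,2) (0,2)
Union (18 distinct): (0,1) (0,2) (1,0) (1,2) (1,3) (1,4) (1,5) (2,1) (2,2) (3,1) (3,2) (4,0) (4,1) (4,3) (4,4) (4,5) (5,1) (5,2)

Answer: 18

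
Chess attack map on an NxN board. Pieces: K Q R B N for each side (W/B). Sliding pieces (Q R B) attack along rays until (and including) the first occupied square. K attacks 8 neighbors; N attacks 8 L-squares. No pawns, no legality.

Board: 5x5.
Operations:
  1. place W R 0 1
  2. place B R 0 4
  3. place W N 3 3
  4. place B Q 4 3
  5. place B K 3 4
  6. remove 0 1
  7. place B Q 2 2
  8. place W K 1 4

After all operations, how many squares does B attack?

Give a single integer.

Answer: 23

Derivation:
Op 1: place WR@(0,1)
Op 2: place BR@(0,4)
Op 3: place WN@(3,3)
Op 4: place BQ@(4,3)
Op 5: place BK@(3,4)
Op 6: remove (0,1)
Op 7: place BQ@(2,2)
Op 8: place WK@(1,4)
Per-piece attacks for B:
  BR@(0,4): attacks (0,3) (0,2) (0,1) (0,0) (1,4) [ray(1,0) blocked at (1,4)]
  BQ@(2,2): attacks (2,3) (2,4) (2,1) (2,0) (3,2) (4,2) (1,2) (0,2) (3,3) (3,1) (4,0) (1,3) (0,4) (1,1) (0,0) [ray(1,1) blocked at (3,3); ray(-1,1) blocked at (0,4)]
  BK@(3,4): attacks (3,3) (4,4) (2,4) (4,3) (2,3)
  BQ@(4,3): attacks (4,4) (4,2) (4,1) (4,0) (3,3) (3,4) (3,2) (2,1) (1,0) [ray(-1,0) blocked at (3,3); ray(-1,1) blocked at (3,4)]
Union (23 distinct): (0,0) (0,1) (0,2) (0,3) (0,4) (1,0) (1,1) (1,2) (1,3) (1,4) (2,0) (2,1) (2,3) (2,4) (3,1) (3,2) (3,3) (3,4) (4,0) (4,1) (4,2) (4,3) (4,4)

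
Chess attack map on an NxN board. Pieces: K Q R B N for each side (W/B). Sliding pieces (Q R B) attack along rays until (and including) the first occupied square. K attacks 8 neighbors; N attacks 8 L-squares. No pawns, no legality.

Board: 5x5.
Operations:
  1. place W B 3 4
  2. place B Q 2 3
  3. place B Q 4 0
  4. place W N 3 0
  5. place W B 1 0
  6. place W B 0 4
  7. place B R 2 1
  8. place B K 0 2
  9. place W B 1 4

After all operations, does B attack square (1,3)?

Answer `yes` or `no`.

Op 1: place WB@(3,4)
Op 2: place BQ@(2,3)
Op 3: place BQ@(4,0)
Op 4: place WN@(3,0)
Op 5: place WB@(1,0)
Op 6: place WB@(0,4)
Op 7: place BR@(2,1)
Op 8: place BK@(0,2)
Op 9: place WB@(1,4)
Per-piece attacks for B:
  BK@(0,2): attacks (0,3) (0,1) (1,2) (1,3) (1,1)
  BR@(2,1): attacks (2,2) (2,3) (2,0) (3,1) (4,1) (1,1) (0,1) [ray(0,1) blocked at (2,3)]
  BQ@(2,3): attacks (2,4) (2,2) (2,1) (3,3) (4,3) (1,3) (0,3) (3,4) (3,2) (4,1) (1,4) (1,2) (0,1) [ray(0,-1) blocked at (2,1); ray(1,1) blocked at (3,4); ray(-1,1) blocked at (1,4)]
  BQ@(4,0): attacks (4,1) (4,2) (4,3) (4,4) (3,0) (3,1) (2,2) (1,3) (0,4) [ray(-1,0) blocked at (3,0); ray(-1,1) blocked at (0,4)]
B attacks (1,3): yes

Answer: yes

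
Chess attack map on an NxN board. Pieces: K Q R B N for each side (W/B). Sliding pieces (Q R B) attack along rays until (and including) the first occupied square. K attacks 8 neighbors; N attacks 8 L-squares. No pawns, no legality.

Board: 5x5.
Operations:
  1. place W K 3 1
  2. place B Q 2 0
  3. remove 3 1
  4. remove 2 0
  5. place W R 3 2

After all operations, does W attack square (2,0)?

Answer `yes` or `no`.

Answer: no

Derivation:
Op 1: place WK@(3,1)
Op 2: place BQ@(2,0)
Op 3: remove (3,1)
Op 4: remove (2,0)
Op 5: place WR@(3,2)
Per-piece attacks for W:
  WR@(3,2): attacks (3,3) (3,4) (3,1) (3,0) (4,2) (2,2) (1,2) (0,2)
W attacks (2,0): no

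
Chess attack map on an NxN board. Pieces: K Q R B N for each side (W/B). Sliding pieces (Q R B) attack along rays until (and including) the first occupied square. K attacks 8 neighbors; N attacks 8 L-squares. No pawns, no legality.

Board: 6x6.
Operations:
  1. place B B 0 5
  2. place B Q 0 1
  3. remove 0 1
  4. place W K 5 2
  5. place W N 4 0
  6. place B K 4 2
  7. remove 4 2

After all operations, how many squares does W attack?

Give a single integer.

Op 1: place BB@(0,5)
Op 2: place BQ@(0,1)
Op 3: remove (0,1)
Op 4: place WK@(5,2)
Op 5: place WN@(4,0)
Op 6: place BK@(4,2)
Op 7: remove (4,2)
Per-piece attacks for W:
  WN@(4,0): attacks (5,2) (3,2) (2,1)
  WK@(5,2): attacks (5,3) (5,1) (4,2) (4,3) (4,1)
Union (8 distinct): (2,1) (3,2) (4,1) (4,2) (4,3) (5,1) (5,2) (5,3)

Answer: 8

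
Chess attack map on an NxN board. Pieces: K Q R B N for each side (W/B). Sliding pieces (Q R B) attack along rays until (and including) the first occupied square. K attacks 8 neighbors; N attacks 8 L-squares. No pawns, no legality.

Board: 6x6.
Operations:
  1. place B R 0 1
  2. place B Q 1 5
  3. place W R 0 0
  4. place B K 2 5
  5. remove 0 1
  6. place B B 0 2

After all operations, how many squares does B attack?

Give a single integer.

Op 1: place BR@(0,1)
Op 2: place BQ@(1,5)
Op 3: place WR@(0,0)
Op 4: place BK@(2,5)
Op 5: remove (0,1)
Op 6: place BB@(0,2)
Per-piece attacks for B:
  BB@(0,2): attacks (1,3) (2,4) (3,5) (1,1) (2,0)
  BQ@(1,5): attacks (1,4) (1,3) (1,2) (1,1) (1,0) (2,5) (0,5) (2,4) (3,3) (4,2) (5,1) (0,4) [ray(1,0) blocked at (2,5)]
  BK@(2,5): attacks (2,4) (3,5) (1,5) (3,4) (1,4)
Union (16 distinct): (0,4) (0,5) (1,0) (1,1) (1,2) (1,3) (1,4) (1,5) (2,0) (2,4) (2,5) (3,3) (3,4) (3,5) (4,2) (5,1)

Answer: 16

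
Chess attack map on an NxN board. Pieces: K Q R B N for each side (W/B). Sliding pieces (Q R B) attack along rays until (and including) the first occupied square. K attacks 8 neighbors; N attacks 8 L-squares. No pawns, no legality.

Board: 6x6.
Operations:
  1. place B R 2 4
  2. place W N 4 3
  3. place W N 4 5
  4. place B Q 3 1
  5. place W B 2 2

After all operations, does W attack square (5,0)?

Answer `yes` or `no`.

Op 1: place BR@(2,4)
Op 2: place WN@(4,3)
Op 3: place WN@(4,5)
Op 4: place BQ@(3,1)
Op 5: place WB@(2,2)
Per-piece attacks for W:
  WB@(2,2): attacks (3,3) (4,4) (5,5) (3,1) (1,3) (0,4) (1,1) (0,0) [ray(1,-1) blocked at (3,1)]
  WN@(4,3): attacks (5,5) (3,5) (2,4) (5,1) (3,1) (2,2)
  WN@(4,5): attacks (5,3) (3,3) (2,4)
W attacks (5,0): no

Answer: no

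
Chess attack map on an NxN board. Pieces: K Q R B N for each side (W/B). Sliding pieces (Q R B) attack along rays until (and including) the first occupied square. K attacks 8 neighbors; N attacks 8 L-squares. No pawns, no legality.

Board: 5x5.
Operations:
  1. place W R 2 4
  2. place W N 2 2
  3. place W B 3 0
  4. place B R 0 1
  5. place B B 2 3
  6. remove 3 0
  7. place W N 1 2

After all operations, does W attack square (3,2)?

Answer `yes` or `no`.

Answer: no

Derivation:
Op 1: place WR@(2,4)
Op 2: place WN@(2,2)
Op 3: place WB@(3,0)
Op 4: place BR@(0,1)
Op 5: place BB@(2,3)
Op 6: remove (3,0)
Op 7: place WN@(1,2)
Per-piece attacks for W:
  WN@(1,2): attacks (2,4) (3,3) (0,4) (2,0) (3,1) (0,0)
  WN@(2,2): attacks (3,4) (4,3) (1,4) (0,3) (3,0) (4,1) (1,0) (0,1)
  WR@(2,4): attacks (2,3) (3,4) (4,4) (1,4) (0,4) [ray(0,-1) blocked at (2,3)]
W attacks (3,2): no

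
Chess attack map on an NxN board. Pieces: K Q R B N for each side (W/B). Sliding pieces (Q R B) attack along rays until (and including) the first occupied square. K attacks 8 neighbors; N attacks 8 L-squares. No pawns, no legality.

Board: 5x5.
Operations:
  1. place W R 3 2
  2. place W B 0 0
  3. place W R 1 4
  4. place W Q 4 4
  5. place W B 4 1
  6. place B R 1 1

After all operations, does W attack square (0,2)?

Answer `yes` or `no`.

Op 1: place WR@(3,2)
Op 2: place WB@(0,0)
Op 3: place WR@(1,4)
Op 4: place WQ@(4,4)
Op 5: place WB@(4,1)
Op 6: place BR@(1,1)
Per-piece attacks for W:
  WB@(0,0): attacks (1,1) [ray(1,1) blocked at (1,1)]
  WR@(1,4): attacks (1,3) (1,2) (1,1) (2,4) (3,4) (4,4) (0,4) [ray(0,-1) blocked at (1,1); ray(1,0) blocked at (4,4)]
  WR@(3,2): attacks (3,3) (3,4) (3,1) (3,0) (4,2) (2,2) (1,2) (0,2)
  WB@(4,1): attacks (3,2) (3,0) [ray(-1,1) blocked at (3,2)]
  WQ@(4,4): attacks (4,3) (4,2) (4,1) (3,4) (2,4) (1,4) (3,3) (2,2) (1,1) [ray(0,-1) blocked at (4,1); ray(-1,0) blocked at (1,4); ray(-1,-1) blocked at (1,1)]
W attacks (0,2): yes

Answer: yes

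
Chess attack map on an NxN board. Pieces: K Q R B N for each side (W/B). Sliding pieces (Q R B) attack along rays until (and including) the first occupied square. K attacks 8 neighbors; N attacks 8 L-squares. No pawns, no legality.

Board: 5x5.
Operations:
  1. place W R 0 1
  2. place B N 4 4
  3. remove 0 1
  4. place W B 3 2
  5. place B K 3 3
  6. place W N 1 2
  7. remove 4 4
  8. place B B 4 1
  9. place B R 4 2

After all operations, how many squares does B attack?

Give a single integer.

Answer: 10

Derivation:
Op 1: place WR@(0,1)
Op 2: place BN@(4,4)
Op 3: remove (0,1)
Op 4: place WB@(3,2)
Op 5: place BK@(3,3)
Op 6: place WN@(1,2)
Op 7: remove (4,4)
Op 8: place BB@(4,1)
Op 9: place BR@(4,2)
Per-piece attacks for B:
  BK@(3,3): attacks (3,4) (3,2) (4,3) (2,3) (4,4) (4,2) (2,4) (2,2)
  BB@(4,1): attacks (3,2) (3,0) [ray(-1,1) blocked at (3,2)]
  BR@(4,2): attacks (4,3) (4,4) (4,1) (3,2) [ray(0,-1) blocked at (4,1); ray(-1,0) blocked at (3,2)]
Union (10 distinct): (2,2) (2,3) (2,4) (3,0) (3,2) (3,4) (4,1) (4,2) (4,3) (4,4)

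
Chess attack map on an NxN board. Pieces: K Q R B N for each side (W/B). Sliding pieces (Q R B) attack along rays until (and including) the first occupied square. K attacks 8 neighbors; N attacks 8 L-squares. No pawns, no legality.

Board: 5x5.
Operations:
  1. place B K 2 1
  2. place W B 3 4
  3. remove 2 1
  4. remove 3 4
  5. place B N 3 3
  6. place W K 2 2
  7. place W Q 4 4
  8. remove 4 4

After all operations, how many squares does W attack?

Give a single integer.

Answer: 8

Derivation:
Op 1: place BK@(2,1)
Op 2: place WB@(3,4)
Op 3: remove (2,1)
Op 4: remove (3,4)
Op 5: place BN@(3,3)
Op 6: place WK@(2,2)
Op 7: place WQ@(4,4)
Op 8: remove (4,4)
Per-piece attacks for W:
  WK@(2,2): attacks (2,3) (2,1) (3,2) (1,2) (3,3) (3,1) (1,3) (1,1)
Union (8 distinct): (1,1) (1,2) (1,3) (2,1) (2,3) (3,1) (3,2) (3,3)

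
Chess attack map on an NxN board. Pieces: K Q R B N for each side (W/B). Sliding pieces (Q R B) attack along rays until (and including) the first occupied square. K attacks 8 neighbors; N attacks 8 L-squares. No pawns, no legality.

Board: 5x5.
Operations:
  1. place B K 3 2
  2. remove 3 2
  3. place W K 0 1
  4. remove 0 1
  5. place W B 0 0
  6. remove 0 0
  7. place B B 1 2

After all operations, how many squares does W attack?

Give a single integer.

Op 1: place BK@(3,2)
Op 2: remove (3,2)
Op 3: place WK@(0,1)
Op 4: remove (0,1)
Op 5: place WB@(0,0)
Op 6: remove (0,0)
Op 7: place BB@(1,2)
Per-piece attacks for W:
Union (0 distinct): (none)

Answer: 0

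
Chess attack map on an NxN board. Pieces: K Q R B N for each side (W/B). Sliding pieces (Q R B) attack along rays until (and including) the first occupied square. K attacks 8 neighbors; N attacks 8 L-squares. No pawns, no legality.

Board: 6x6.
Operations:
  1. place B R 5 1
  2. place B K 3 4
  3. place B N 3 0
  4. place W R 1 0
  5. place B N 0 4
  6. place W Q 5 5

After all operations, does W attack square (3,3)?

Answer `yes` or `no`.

Op 1: place BR@(5,1)
Op 2: place BK@(3,4)
Op 3: place BN@(3,0)
Op 4: place WR@(1,0)
Op 5: place BN@(0,4)
Op 6: place WQ@(5,5)
Per-piece attacks for W:
  WR@(1,0): attacks (1,1) (1,2) (1,3) (1,4) (1,5) (2,0) (3,0) (0,0) [ray(1,0) blocked at (3,0)]
  WQ@(5,5): attacks (5,4) (5,3) (5,2) (5,1) (4,5) (3,5) (2,5) (1,5) (0,5) (4,4) (3,3) (2,2) (1,1) (0,0) [ray(0,-1) blocked at (5,1)]
W attacks (3,3): yes

Answer: yes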